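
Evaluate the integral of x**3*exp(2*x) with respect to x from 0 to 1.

Integrate by parts 3 times (u = x^3, dv = exp(2*x) dx).
An antiderivative is F(x) = (4*x**3 - 6*x**2 + 6*x - 3)*exp(2*x)/8.
Then F(1) - F(0) = (exp(2)/8) - (-3/8) = 3/8 + exp(2)/8.

3/8 + exp(2)/8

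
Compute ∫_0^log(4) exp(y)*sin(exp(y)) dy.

cos(1) - cos(4)

Let u = exp(y), so du = exp(y) dy. When y = 0, u = 1; when y = log(4), u = 4.
The integral becomes ∫ sin(u) du from 1 to 4, with antiderivative -cos(u).
Back in y: F(y) = -cos(exp(y)).
Then F(log(4)) - F(0) = (-cos(4)) - (-cos(1)) = cos(1) - cos(4).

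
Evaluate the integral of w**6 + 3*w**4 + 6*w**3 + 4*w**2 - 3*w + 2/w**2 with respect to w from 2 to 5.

491289/35

By the power rule, an antiderivative is F(w) = w**7/7 + 3*w**5/5 + 3*w**4/2 + 4*w**3/3 - 3*w**2/2 - 2/w.
Then F(5) - F(2) = (1480708/105) - (6841/105) = 491289/35.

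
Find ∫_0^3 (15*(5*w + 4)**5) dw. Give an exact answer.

47041785/2

Let u = 5*w + 4, so du = 5 dw. When w = 0, u = 4; when w = 3, u = 19.
The integral becomes 3·∫ u**5 du from 4 to 19, with antiderivative u**6/2.
Back in w: F(w) = (5*w + 4)**6/2.
Then F(3) - F(0) = (47045881/2) - (2048) = 47041785/2.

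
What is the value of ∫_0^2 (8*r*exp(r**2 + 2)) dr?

Let u = r**2 + 2, so du = 2*r dr. When r = 0, u = 2; when r = 2, u = 6.
The integral becomes 4·∫ exp(u) du from 2 to 6, with antiderivative 4*exp(u).
Back in r: F(r) = 4*exp(r**2 + 2).
Then F(2) - F(0) = (4*exp(6)) - (4*exp(2)) = -4*(1 - exp(4))*exp(2).

-4*(1 - exp(4))*exp(2)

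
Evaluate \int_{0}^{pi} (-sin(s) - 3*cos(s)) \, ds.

An antiderivative is F(s) = -3*sin(s) + cos(s).
Then F(pi) - F(0) = (-1) - (1) = -2.

-2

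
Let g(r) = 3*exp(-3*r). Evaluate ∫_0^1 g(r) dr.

1 - exp(-3)

An antiderivative is F(r) = -exp(-3*r).
Then F(1) - F(0) = (-exp(-3)) - (-1) = 1 - exp(-3).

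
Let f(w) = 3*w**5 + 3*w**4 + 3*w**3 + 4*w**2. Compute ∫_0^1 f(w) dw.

By the power rule, an antiderivative is F(w) = w**6/2 + 3*w**5/5 + 3*w**4/4 + 4*w**3/3.
Then F(1) - F(0) = (191/60) - (0) = 191/60.

191/60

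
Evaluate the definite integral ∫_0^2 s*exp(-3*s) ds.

(-7 + exp(6))*exp(-6)/9

Integrate by parts once (u = s, dv = exp(-3*s) ds).
An antiderivative is F(s) = (-3*s - 1)*exp(-3*s)/9.
Then F(2) - F(0) = (-7*exp(-6)/9) - (-1/9) = (-7 + exp(6))*exp(-6)/9.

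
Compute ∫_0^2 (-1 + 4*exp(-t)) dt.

2 - 4*exp(-2)

An antiderivative is F(t) = -t - 4*exp(-t).
Then F(2) - F(0) = (-2 - 4*exp(-2)) - (-4) = 2 - 4*exp(-2).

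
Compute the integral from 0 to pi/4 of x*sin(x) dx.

sqrt(2)*(4 - pi)/8

Integrate by parts once (u = x, dv = sin(x) dx).
An antiderivative is F(x) = -x*cos(x) + sin(x).
Then F(pi/4) - F(0) = (sqrt(2)*(4 - pi)/8) - (0) = sqrt(2)*(4 - pi)/8.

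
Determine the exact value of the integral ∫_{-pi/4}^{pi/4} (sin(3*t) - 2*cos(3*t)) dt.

An antiderivative is F(t) = -2*sin(3*t)/3 - cos(3*t)/3.
Then F(pi/4) - F(-pi/4) = (-sqrt(2)/6) - (sqrt(2)/2) = -2*sqrt(2)/3.

-2*sqrt(2)/3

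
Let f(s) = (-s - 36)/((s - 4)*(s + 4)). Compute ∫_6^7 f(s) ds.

Factor the denominator: s**2 - 16 = (s + 4)(s - 4).
Partial fractions: (-s - 36)/((s - 4)*(s + 4)) = 4/(s + 4) - 5/(s - 4).
An antiderivative is F(s) = -5*log(s - 4) + 4*log(s + 4).
Then F(7) - F(6) = (-5*log(3) + 4*log(11)) - (-log(2) + 4*log(5)) = -4*log(5) - 5*log(3) + log(2) + 4*log(11).

-4*log(5) - 5*log(3) + log(2) + 4*log(11)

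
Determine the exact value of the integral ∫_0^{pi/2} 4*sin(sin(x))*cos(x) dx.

4 - 4*cos(1)

Let u = sin(x), so du = cos(x) dx. When x = 0, u = 0; when x = pi/2, u = 1.
The integral becomes 4·∫ sin(u) du from 0 to 1, with antiderivative -4*cos(u).
Back in x: F(x) = -4*cos(sin(x)).
Then F(pi/2) - F(0) = (-4*cos(1)) - (-4) = 4 - 4*cos(1).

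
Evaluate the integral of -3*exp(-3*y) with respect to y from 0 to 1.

-1 + exp(-3)

An antiderivative is F(y) = exp(-3*y).
Then F(1) - F(0) = (exp(-3)) - (1) = -1 + exp(-3).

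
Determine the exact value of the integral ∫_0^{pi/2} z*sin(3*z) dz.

-1/9

Integrate by parts once (u = z, dv = sin(3*z) dz).
An antiderivative is F(z) = -z*cos(3*z)/3 + sin(3*z)/9.
Then F(pi/2) - F(0) = (-1/9) - (0) = -1/9.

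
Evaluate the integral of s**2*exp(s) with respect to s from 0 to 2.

-2 + 2*exp(2)

Integrate by parts twice (u = s^2, dv = exp(s) ds).
An antiderivative is F(s) = (s**2 - 2*s + 2)*exp(s).
Then F(2) - F(0) = (2*exp(2)) - (2) = -2 + 2*exp(2).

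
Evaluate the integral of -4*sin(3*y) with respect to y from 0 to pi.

An antiderivative is F(y) = 4*cos(3*y)/3.
Then F(pi) - F(0) = (-4/3) - (4/3) = -8/3.

-8/3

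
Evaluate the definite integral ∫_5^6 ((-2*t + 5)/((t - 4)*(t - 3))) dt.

Factor the denominator: t**2 - 7*t + 12 = (t - 3)(t - 4).
Partial fractions: (-2*t + 5)/((t - 4)*(t - 3)) = 1/(t - 3) - 3/(t - 4).
An antiderivative is F(t) = -3*log(t - 4) + log(t - 3).
Then F(6) - F(5) = (log(3/8)) - (log(2)) = log(3/16).

log(3/16)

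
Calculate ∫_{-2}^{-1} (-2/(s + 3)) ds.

-log(4)

An antiderivative is F(s) = -2*log(s + 3).
Then F(-1) - F(-2) = (-log(4)) - (0) = -log(4).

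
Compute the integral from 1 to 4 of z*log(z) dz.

-15/4 + 16*log(2)

Integrate by parts once (u = ln z, dv = z dz).
An antiderivative is F(z) = z**2*(2*log(z) - 1)/4.
Then F(4) - F(1) = (-4 + 16*log(2)) - (-1/4) = -15/4 + 16*log(2).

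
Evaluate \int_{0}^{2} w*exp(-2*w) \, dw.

(-5 + exp(4))*exp(-4)/4

Integrate by parts once (u = w, dv = exp(-2*w) dw).
An antiderivative is F(w) = (-2*w - 1)*exp(-2*w)/4.
Then F(2) - F(0) = (-5*exp(-4)/4) - (-1/4) = (-5 + exp(4))*exp(-4)/4.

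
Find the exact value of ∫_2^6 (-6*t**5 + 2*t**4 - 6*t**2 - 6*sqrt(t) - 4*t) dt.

By the power rule, an antiderivative is F(t) = -t**6 + 2*t**5/5 - 4*t**(3/2) - 2*t**3 - 2*t**2.
Then F(6) - F(2) = (-220248/5 - 24*sqrt(6)) - (-376/5 - 8*sqrt(2)) = -219872/5 - 24*sqrt(6) + 8*sqrt(2).

-219872/5 - 24*sqrt(6) + 8*sqrt(2)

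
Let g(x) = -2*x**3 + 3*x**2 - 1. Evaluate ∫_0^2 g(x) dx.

By the power rule, an antiderivative is F(x) = -x**4/2 + x**3 - x.
Then F(2) - F(0) = (-2) - (0) = -2.

-2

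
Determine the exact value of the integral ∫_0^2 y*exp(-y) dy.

Integrate by parts once (u = y, dv = exp(-y) dy).
An antiderivative is F(y) = (-y - 1)*exp(-y).
Then F(2) - F(0) = (-3*exp(-2)) - (-1) = 1 - 3*exp(-2).

1 - 3*exp(-2)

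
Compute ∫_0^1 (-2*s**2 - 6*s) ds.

-11/3

By the power rule, an antiderivative is F(s) = -2*s**3/3 - 3*s**2.
Then F(1) - F(0) = (-11/3) - (0) = -11/3.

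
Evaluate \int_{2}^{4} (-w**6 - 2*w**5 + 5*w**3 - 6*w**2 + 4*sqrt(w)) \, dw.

-72596/21 - 16*sqrt(2)/3

By the power rule, an antiderivative is F(w) = -w**7/7 - w**6/3 + 5*w**4/4 + 8*w**(3/2)/3 - 2*w**3.
Then F(4) - F(2) = (-24448/7) - (-748/21 + 16*sqrt(2)/3) = -72596/21 - 16*sqrt(2)/3.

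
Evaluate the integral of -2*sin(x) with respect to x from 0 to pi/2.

An antiderivative is F(x) = 2*cos(x).
Then F(pi/2) - F(0) = (0) - (2) = -2.

-2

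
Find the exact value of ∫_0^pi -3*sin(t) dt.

An antiderivative is F(t) = 3*cos(t).
Then F(pi) - F(0) = (-3) - (3) = -6.

-6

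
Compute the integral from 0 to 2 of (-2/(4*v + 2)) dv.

An antiderivative is F(v) = -log(4*v + 2)/2.
Then F(2) - F(0) = (-log(10)/2) - (-log(2)/2) = -log(10)/2 + log(2)/2.

-log(10)/2 + log(2)/2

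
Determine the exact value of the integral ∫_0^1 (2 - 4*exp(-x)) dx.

An antiderivative is F(x) = 2*x + 4*exp(-x).
Then F(1) - F(0) = (4*exp(-1) + 2) - (4) = -2 + 4*exp(-1).

-2 + 4*exp(-1)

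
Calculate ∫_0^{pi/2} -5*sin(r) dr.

-5

An antiderivative is F(r) = 5*cos(r).
Then F(pi/2) - F(0) = (0) - (5) = -5.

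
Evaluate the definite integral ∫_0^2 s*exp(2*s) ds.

1/4 + 3*exp(4)/4

Integrate by parts once (u = s, dv = exp(2*s) ds).
An antiderivative is F(s) = (2*s - 1)*exp(2*s)/4.
Then F(2) - F(0) = (3*exp(4)/4) - (-1/4) = 1/4 + 3*exp(4)/4.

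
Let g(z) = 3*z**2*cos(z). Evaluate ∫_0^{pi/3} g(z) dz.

Integrate by parts twice (u = z^2, dv = 3*cos(z) dz).
An antiderivative is F(z) = 3*z**2*sin(z) + 6*z*cos(z) - 6*sin(z).
Then F(pi/3) - F(0) = (-3*sqrt(3) + sqrt(3)*pi**2/6 + pi) - (0) = -3*sqrt(3) + sqrt(3)*pi**2/6 + pi.

-3*sqrt(3) + sqrt(3)*pi**2/6 + pi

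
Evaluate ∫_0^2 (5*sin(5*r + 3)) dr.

Let u = 5*r + 3, so du = 5 dr. When r = 0, u = 3; when r = 2, u = 13.
The integral becomes ∫ sin(u) du from 3 to 13, with antiderivative -cos(u).
Back in r: F(r) = -cos(5*r + 3).
Then F(2) - F(0) = (-cos(13)) - (-cos(3)) = cos(3) - cos(13).

cos(3) - cos(13)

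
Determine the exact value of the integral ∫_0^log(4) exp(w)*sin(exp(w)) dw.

cos(1) - cos(4)

Let u = exp(w), so du = exp(w) dw. When w = 0, u = 1; when w = log(4), u = 4.
The integral becomes ∫ sin(u) du from 1 to 4, with antiderivative -cos(u).
Back in w: F(w) = -cos(exp(w)).
Then F(log(4)) - F(0) = (-cos(4)) - (-cos(1)) = cos(1) - cos(4).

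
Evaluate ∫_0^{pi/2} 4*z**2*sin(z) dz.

Integrate by parts twice (u = z^2, dv = 4*sin(z) dz).
An antiderivative is F(z) = -4*z**2*cos(z) + 8*z*sin(z) + 8*cos(z).
Then F(pi/2) - F(0) = (4*pi) - (8) = -8 + 4*pi.

-8 + 4*pi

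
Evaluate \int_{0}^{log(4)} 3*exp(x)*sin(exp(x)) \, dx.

3*cos(1) - 3*cos(4)

Let u = exp(x), so du = exp(x) dx. When x = 0, u = 1; when x = log(4), u = 4.
The integral becomes 3·∫ sin(u) du from 1 to 4, with antiderivative -3*cos(u).
Back in x: F(x) = -3*cos(exp(x)).
Then F(log(4)) - F(0) = (-3*cos(4)) - (-3*cos(1)) = 3*cos(1) - 3*cos(4).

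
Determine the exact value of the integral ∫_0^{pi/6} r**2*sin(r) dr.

Integrate by parts twice (u = r^2, dv = sin(r) dr).
An antiderivative is F(r) = -r**2*cos(r) + 2*r*sin(r) + 2*cos(r).
Then F(pi/6) - F(0) = (-sqrt(3)*pi**2/72 + pi/6 + sqrt(3)) - (2) = -2 - sqrt(3)*pi**2/72 + pi/6 + sqrt(3).

-2 - sqrt(3)*pi**2/72 + pi/6 + sqrt(3)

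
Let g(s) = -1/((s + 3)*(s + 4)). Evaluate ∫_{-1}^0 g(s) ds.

Factor the denominator: s**2 + 7*s + 12 = (s + 4)(s + 3).
Partial fractions: -1/((s + 3)*(s + 4)) = 1/(s + 4) - 1/(s + 3).
An antiderivative is F(s) = -log(s + 3) + log(s + 4).
Then F(0) - F(-1) = (log(4/3)) - (log(3/2)) = log(8/9).

log(8/9)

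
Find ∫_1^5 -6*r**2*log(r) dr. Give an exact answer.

248/3 - 250*log(5)

Integrate by parts once (u = ln r, dv = -6*r**2 dr).
An antiderivative is F(r) = -2*r**3*(3*log(r) - 1)/3.
Then F(5) - F(1) = (250/3 - 250*log(5)) - (2/3) = 248/3 - 250*log(5).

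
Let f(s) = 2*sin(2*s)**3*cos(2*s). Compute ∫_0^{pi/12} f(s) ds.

Let u = sin(2*s), so du = 2*cos(2*s) ds. When s = 0, u = 0; when s = pi/12, u = 1/2.
The integral becomes ∫ u**3 du from 0 to 1/2, with antiderivative u**4/4.
Back in s: F(s) = sin(2*s)**4/4.
Then F(pi/12) - F(0) = (1/64) - (0) = 1/64.

1/64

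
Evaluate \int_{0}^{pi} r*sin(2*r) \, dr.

-pi/2

Integrate by parts once (u = r, dv = sin(2*r) dr).
An antiderivative is F(r) = -r*cos(2*r)/2 + sin(2*r)/4.
Then F(pi) - F(0) = (-pi/2) - (0) = -pi/2.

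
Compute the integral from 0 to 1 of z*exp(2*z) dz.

Integrate by parts once (u = z, dv = exp(2*z) dz).
An antiderivative is F(z) = (2*z - 1)*exp(2*z)/4.
Then F(1) - F(0) = (exp(2)/4) - (-1/4) = 1/4 + exp(2)/4.

1/4 + exp(2)/4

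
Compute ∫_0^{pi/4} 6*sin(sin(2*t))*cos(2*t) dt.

3 - 3*cos(1)

Let u = sin(2*t), so du = 2*cos(2*t) dt. When t = 0, u = 0; when t = pi/4, u = 1.
The integral becomes 3·∫ sin(u) du from 0 to 1, with antiderivative -3*cos(u).
Back in t: F(t) = -3*cos(sin(2*t)).
Then F(pi/4) - F(0) = (-3*cos(1)) - (-3) = 3 - 3*cos(1).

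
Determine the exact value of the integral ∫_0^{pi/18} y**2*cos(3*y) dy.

Integrate by parts twice (u = y^2, dv = cos(3*y) dy).
An antiderivative is F(y) = y**2*sin(3*y)/3 + 2*y*cos(3*y)/9 - 2*sin(3*y)/27.
Then F(pi/18) - F(0) = (-1/27 + pi**2/1944 + sqrt(3)*pi/162) - (0) = -1/27 + pi**2/1944 + sqrt(3)*pi/162.

-1/27 + pi**2/1944 + sqrt(3)*pi/162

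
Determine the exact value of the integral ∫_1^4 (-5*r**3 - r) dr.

By the power rule, an antiderivative is F(r) = -5*r**4/4 - r**2/2.
Then F(4) - F(1) = (-328) - (-7/4) = -1305/4.

-1305/4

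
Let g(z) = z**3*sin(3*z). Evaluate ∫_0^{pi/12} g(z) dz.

sqrt(2)*(-384 - pi**3 + 12*pi**2 + 96*pi)/10368

Integrate by parts 3 times (u = z^3, dv = sin(3*z) dz).
An antiderivative is F(z) = -z**3*cos(3*z)/3 + z**2*sin(3*z)/3 + 2*z*cos(3*z)/9 - 2*sin(3*z)/27.
Then F(pi/12) - F(0) = (sqrt(2)*(-384 - pi**3 + 12*pi**2 + 96*pi)/10368) - (0) = sqrt(2)*(-384 - pi**3 + 12*pi**2 + 96*pi)/10368.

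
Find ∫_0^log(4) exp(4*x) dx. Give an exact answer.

Let u = exp(x), so du = exp(x) dx. When x = 0, u = 1; when x = log(4), u = 4.
The integral becomes ∫ u**3 du from 1 to 4, with antiderivative u**4/4.
Back in x: F(x) = exp(4*x)/4.
Then F(log(4)) - F(0) = (64) - (1/4) = 255/4.

255/4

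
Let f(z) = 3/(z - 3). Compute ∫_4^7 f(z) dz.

log(64)

An antiderivative is F(z) = 3*log(z - 3).
Then F(7) - F(4) = (log(64)) - (0) = log(64).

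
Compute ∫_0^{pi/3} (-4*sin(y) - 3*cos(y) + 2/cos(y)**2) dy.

An antiderivative is F(y) = -3*sin(y) + 4*cos(y) + 2*tan(y).
Then F(pi/3) - F(0) = (sqrt(3)/2 + 2) - (4) = -2 + sqrt(3)/2.

-2 + sqrt(3)/2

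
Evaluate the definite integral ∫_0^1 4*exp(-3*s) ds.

An antiderivative is F(s) = -4*exp(-3*s)/3.
Then F(1) - F(0) = (-4*exp(-3)/3) - (-4/3) = 4/3 - 4*exp(-3)/3.

4/3 - 4*exp(-3)/3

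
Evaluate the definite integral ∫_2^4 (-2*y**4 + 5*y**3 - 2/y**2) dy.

-973/10

By the power rule, an antiderivative is F(y) = -2*y**5/5 + 5*y**4/4 + 2/y.
Then F(4) - F(2) = (-891/10) - (41/5) = -973/10.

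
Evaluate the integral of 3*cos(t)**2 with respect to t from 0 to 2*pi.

3*pi

Use the identity cos^2(t) = (1 + cos(2*t))/2.
An antiderivative is F(t) = 3*t/2 + 3*sin(2*t)/4.
Then F(2*pi) - F(0) = (3*pi) - (0) = 3*pi.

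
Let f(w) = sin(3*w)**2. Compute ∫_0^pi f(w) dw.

Use the identity sin^2(3*w) = (1 - cos(6*w))/2.
An antiderivative is F(w) = w/2 - sin(6*w)/12.
Then F(pi) - F(0) = (pi/2) - (0) = pi/2.

pi/2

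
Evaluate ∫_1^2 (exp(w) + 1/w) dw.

-exp(1) + log(2) + exp(2)

An antiderivative is F(w) = exp(w) + log(w).
Then F(2) - F(1) = (log(2) + exp(2)) - (exp(1)) = -exp(1) + log(2) + exp(2).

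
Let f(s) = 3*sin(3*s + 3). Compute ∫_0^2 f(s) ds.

cos(3) - cos(9)

Let u = 3*s + 3, so du = 3 ds. When s = 0, u = 3; when s = 2, u = 9.
The integral becomes ∫ sin(u) du from 3 to 9, with antiderivative -cos(u).
Back in s: F(s) = -cos(3*s + 3).
Then F(2) - F(0) = (-cos(9)) - (-cos(3)) = cos(3) - cos(9).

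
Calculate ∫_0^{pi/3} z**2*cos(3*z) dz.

Integrate by parts twice (u = z^2, dv = cos(3*z) dz).
An antiderivative is F(z) = z**2*sin(3*z)/3 + 2*z*cos(3*z)/9 - 2*sin(3*z)/27.
Then F(pi/3) - F(0) = (-2*pi/27) - (0) = -2*pi/27.

-2*pi/27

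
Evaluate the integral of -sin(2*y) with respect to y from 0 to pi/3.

-3/4

An antiderivative is F(y) = cos(2*y)/2.
Then F(pi/3) - F(0) = (-1/4) - (1/2) = -3/4.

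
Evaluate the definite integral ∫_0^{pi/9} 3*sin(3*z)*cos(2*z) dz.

-3*cos(pi/9)/2 + 3*sin(pi/18)/10 + 9/5

Use the identity sin(3*z)cos(2*z) = [sin(5*z) + sin(z)]/2.
An antiderivative is F(z) = -3*cos(z)/2 - 3*cos(5*z)/10.
Then F(pi/9) - F(0) = (-3*cos(pi/9)/2 + 3*sin(pi/18)/10) - (-9/5) = -3*cos(pi/9)/2 + 3*sin(pi/18)/10 + 9/5.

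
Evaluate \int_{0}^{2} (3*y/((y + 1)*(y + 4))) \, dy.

log(27/16)

Factor the denominator: y**2 + 5*y + 4 = (y + 4)(y + 1).
Partial fractions: 3*y/((y + 1)*(y + 4)) = 4/(y + 4) - 1/(y + 1).
An antiderivative is F(y) = -log(y + 1) + 4*log(y + 4).
Then F(2) - F(0) = (4*log(2) + 3*log(3)) - (8*log(2)) = log(27/16).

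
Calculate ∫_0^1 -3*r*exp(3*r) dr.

-2*exp(3)/3 - 1/3

Integrate by parts once (u = r, dv = -3*exp(3*r) dr).
An antiderivative is F(r) = (-3*r + 1)*exp(3*r)/3.
Then F(1) - F(0) = (-2*exp(3)/3) - (1/3) = -2*exp(3)/3 - 1/3.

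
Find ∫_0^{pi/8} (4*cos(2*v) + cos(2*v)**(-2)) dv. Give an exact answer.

1/2 + sqrt(2)

An antiderivative is F(v) = 2*sin(2*v) + tan(2*v)/2.
Then F(pi/8) - F(0) = (1/2 + sqrt(2)) - (0) = 1/2 + sqrt(2).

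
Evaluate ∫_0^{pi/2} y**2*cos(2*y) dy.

Integrate by parts twice (u = y^2, dv = cos(2*y) dy).
An antiderivative is F(y) = y**2*sin(2*y)/2 + y*cos(2*y)/2 - sin(2*y)/4.
Then F(pi/2) - F(0) = (-pi/4) - (0) = -pi/4.

-pi/4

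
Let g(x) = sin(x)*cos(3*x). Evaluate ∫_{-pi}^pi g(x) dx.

Use the identity sin(x)cos(3*x) = [sin(4*x) + sin(-2*x)]/2.
An antiderivative is F(x) = cos(2*x)/4 - cos(4*x)/8.
Then F(pi) - F(-pi) = (1/8) - (1/8) = 0.

0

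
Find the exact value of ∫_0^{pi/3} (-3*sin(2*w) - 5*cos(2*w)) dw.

-9/4 - 5*sqrt(3)/4

An antiderivative is F(w) = -5*sin(2*w)/2 + 3*cos(2*w)/2.
Then F(pi/3) - F(0) = (-5*sqrt(3)/4 - 3/4) - (3/2) = -9/4 - 5*sqrt(3)/4.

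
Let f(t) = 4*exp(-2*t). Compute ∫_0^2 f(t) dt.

An antiderivative is F(t) = -2*exp(-2*t).
Then F(2) - F(0) = (-2*exp(-4)) - (-2) = 2 - 2*exp(-4).

2 - 2*exp(-4)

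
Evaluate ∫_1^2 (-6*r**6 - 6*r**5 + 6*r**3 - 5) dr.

By the power rule, an antiderivative is F(r) = -6*r**7/7 - r**6 + 3*r**4/2 - 5*r.
Then F(2) - F(1) = (-1118/7) - (-75/14) = -2161/14.

-2161/14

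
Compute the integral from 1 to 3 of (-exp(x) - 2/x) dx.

An antiderivative is F(x) = -exp(x) - 2*log(x).
Then F(3) - F(1) = (-exp(3) - log(9)) - (-exp(1)) = -exp(3) - log(9) + exp(1).

-exp(3) - log(9) + exp(1)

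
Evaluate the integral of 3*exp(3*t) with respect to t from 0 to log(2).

Let u = exp(t), so du = exp(t) dt. When t = 0, u = 1; when t = log(2), u = 2.
The integral becomes 3·∫ u**2 du from 1 to 2, with antiderivative u**3.
Back in t: F(t) = exp(3*t).
Then F(log(2)) - F(0) = (8) - (1) = 7.

7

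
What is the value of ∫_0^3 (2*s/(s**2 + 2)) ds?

log(11/2)

Let u = s**2 + 2, so du = 2*s ds. When s = 0, u = 2; when s = 3, u = 11.
The integral becomes ∫ 1/u du from 2 to 11, with antiderivative log(u).
Back in s: F(s) = log(s**2 + 2).
Then F(3) - F(0) = (log(11)) - (log(2)) = log(11/2).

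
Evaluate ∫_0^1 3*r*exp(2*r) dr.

Integrate by parts once (u = r, dv = 3*exp(2*r) dr).
An antiderivative is F(r) = (6*r - 3)*exp(2*r)/4.
Then F(1) - F(0) = (3*exp(2)/4) - (-3/4) = 3/4 + 3*exp(2)/4.

3/4 + 3*exp(2)/4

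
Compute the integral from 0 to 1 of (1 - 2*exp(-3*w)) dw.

An antiderivative is F(w) = w + 2*exp(-3*w)/3.
Then F(1) - F(0) = (2*exp(-3)/3 + 1) - (2/3) = (2 + exp(3))*exp(-3)/3.

(2 + exp(3))*exp(-3)/3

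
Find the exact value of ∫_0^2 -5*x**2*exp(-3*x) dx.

Integrate by parts twice (u = x^2, dv = -5*exp(-3*x) dx).
An antiderivative is F(x) = (45*x**2 + 30*x + 10)*exp(-3*x)/27.
Then F(2) - F(0) = (250*exp(-6)/27) - (10/27) = -10/27 + 250*exp(-6)/27.

-10/27 + 250*exp(-6)/27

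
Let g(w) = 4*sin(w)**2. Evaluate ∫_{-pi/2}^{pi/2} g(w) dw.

Use the identity sin^2(w) = (1 - cos(2*w))/2.
An antiderivative is F(w) = 2*w - sin(2*w).
Then F(pi/2) - F(-pi/2) = (pi) - (-pi) = 2*pi.

2*pi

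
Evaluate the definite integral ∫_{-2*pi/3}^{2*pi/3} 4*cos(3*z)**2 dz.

8*pi/3

Use the identity cos^2(3*z) = (1 + cos(6*z))/2.
An antiderivative is F(z) = 2*z + sin(6*z)/3.
Then F(2*pi/3) - F(-2*pi/3) = (4*pi/3) - (-4*pi/3) = 8*pi/3.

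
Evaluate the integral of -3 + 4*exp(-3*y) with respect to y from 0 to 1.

-5/3 - 4*exp(-3)/3

An antiderivative is F(y) = -3*y - 4*exp(-3*y)/3.
Then F(1) - F(0) = (-3 - 4*exp(-3)/3) - (-4/3) = -5/3 - 4*exp(-3)/3.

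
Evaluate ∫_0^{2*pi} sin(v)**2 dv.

pi

Use the identity sin^2(v) = (1 - cos(2*v))/2.
An antiderivative is F(v) = v/2 - sin(2*v)/4.
Then F(2*pi) - F(0) = (pi) - (0) = pi.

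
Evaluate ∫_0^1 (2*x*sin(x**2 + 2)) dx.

Let u = x**2 + 2, so du = 2*x dx. When x = 0, u = 2; when x = 1, u = 3.
The integral becomes ∫ sin(u) du from 2 to 3, with antiderivative -cos(u).
Back in x: F(x) = -cos(x**2 + 2).
Then F(1) - F(0) = (-cos(3)) - (-cos(2)) = cos(2) - cos(3).

cos(2) - cos(3)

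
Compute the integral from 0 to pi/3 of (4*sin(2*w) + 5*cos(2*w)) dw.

An antiderivative is F(w) = 5*sin(2*w)/2 - 2*cos(2*w).
Then F(pi/3) - F(0) = (1 + 5*sqrt(3)/4) - (-2) = 5*sqrt(3)/4 + 3.

5*sqrt(3)/4 + 3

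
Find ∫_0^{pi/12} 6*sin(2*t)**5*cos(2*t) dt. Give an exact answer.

Let u = sin(2*t), so du = 2*cos(2*t) dt. When t = 0, u = 0; when t = pi/12, u = 1/2.
The integral becomes 3·∫ u**5 du from 0 to 1/2, with antiderivative u**6/2.
Back in t: F(t) = sin(2*t)**6/2.
Then F(pi/12) - F(0) = (1/128) - (0) = 1/128.

1/128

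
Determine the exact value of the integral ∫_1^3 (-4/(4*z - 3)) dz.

An antiderivative is F(z) = -log(4*z - 3).
Then F(3) - F(1) = (-log(9)) - (0) = -log(9).

-log(9)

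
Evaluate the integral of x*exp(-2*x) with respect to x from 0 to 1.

(-3 + exp(2))*exp(-2)/4

Integrate by parts once (u = x, dv = exp(-2*x) dx).
An antiderivative is F(x) = (-2*x - 1)*exp(-2*x)/4.
Then F(1) - F(0) = (-3*exp(-2)/4) - (-1/4) = (-3 + exp(2))*exp(-2)/4.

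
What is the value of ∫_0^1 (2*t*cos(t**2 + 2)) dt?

-sin(2) + sin(3)

Let u = t**2 + 2, so du = 2*t dt. When t = 0, u = 2; when t = 1, u = 3.
The integral becomes ∫ cos(u) du from 2 to 3, with antiderivative sin(u).
Back in t: F(t) = sin(t**2 + 2).
Then F(1) - F(0) = (sin(3)) - (sin(2)) = -sin(2) + sin(3).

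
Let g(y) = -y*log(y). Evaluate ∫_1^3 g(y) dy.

Integrate by parts once (u = ln y, dv = -y dy).
An antiderivative is F(y) = -y**2*(2*log(y) - 1)/4.
Then F(3) - F(1) = (9/4 - 9*log(3)/2) - (1/4) = 2 - 9*log(3)/2.

2 - 9*log(3)/2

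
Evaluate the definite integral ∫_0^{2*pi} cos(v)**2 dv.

Use the identity cos^2(v) = (1 + cos(2*v))/2.
An antiderivative is F(v) = v/2 + sin(2*v)/4.
Then F(2*pi) - F(0) = (pi) - (0) = pi.

pi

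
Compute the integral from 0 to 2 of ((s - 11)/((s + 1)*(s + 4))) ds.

Factor the denominator: s**2 + 5*s + 4 = (s + 4)(s + 1).
Partial fractions: (s - 11)/((s + 1)*(s + 4)) = 5/(s + 4) - 4/(s + 1).
An antiderivative is F(s) = -4*log(s + 1) + 5*log(s + 4).
Then F(2) - F(0) = (log(96)) - (10*log(2)) = log(3/32).

log(3/32)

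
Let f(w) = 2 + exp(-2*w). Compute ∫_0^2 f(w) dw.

An antiderivative is F(w) = 2*w - exp(-2*w)/2.
Then F(2) - F(0) = (4 - exp(-4)/2) - (-1/2) = 9/2 - exp(-4)/2.

9/2 - exp(-4)/2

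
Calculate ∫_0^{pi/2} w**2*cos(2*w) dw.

-pi/4

Integrate by parts twice (u = w^2, dv = cos(2*w) dw).
An antiderivative is F(w) = w**2*sin(2*w)/2 + w*cos(2*w)/2 - sin(2*w)/4.
Then F(pi/2) - F(0) = (-pi/4) - (0) = -pi/4.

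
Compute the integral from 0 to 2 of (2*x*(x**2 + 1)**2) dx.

Let u = x**2 + 1, so du = 2*x dx. When x = 0, u = 1; when x = 2, u = 5.
The integral becomes ∫ u**2 du from 1 to 5, with antiderivative u**3/3.
Back in x: F(x) = (x**2 + 1)**3/3.
Then F(2) - F(0) = (125/3) - (1/3) = 124/3.

124/3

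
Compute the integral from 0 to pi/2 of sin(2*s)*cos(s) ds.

Use the identity sin(2*s)cos(s) = [sin(3*s) + sin(s)]/2.
An antiderivative is F(s) = -cos(s)/2 - cos(3*s)/6.
Then F(pi/2) - F(0) = (0) - (-2/3) = 2/3.

2/3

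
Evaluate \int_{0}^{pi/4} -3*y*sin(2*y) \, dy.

-3/4

Integrate by parts once (u = y, dv = -3*sin(2*y) dy).
An antiderivative is F(y) = 3*y*cos(2*y)/2 - 3*sin(2*y)/4.
Then F(pi/4) - F(0) = (-3/4) - (0) = -3/4.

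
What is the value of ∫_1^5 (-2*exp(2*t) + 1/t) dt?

An antiderivative is F(t) = -exp(2*t) + log(t).
Then F(5) - F(1) = (-exp(10) + log(5)) - (-exp(2)) = -exp(10) + log(5) + exp(2).

-exp(10) + log(5) + exp(2)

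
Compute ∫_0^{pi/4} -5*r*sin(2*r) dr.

Integrate by parts once (u = r, dv = -5*sin(2*r) dr).
An antiderivative is F(r) = 5*r*cos(2*r)/2 - 5*sin(2*r)/4.
Then F(pi/4) - F(0) = (-5/4) - (0) = -5/4.

-5/4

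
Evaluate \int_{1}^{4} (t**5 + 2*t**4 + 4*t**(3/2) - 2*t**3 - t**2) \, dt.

By the power rule, an antiderivative is F(t) = t**6/6 + 8*t**(5/2)/5 + 2*t**5/5 - t**4/2 - t**3/3.
Then F(4) - F(1) = (14912/15) - (4/3) = 4964/5.

4964/5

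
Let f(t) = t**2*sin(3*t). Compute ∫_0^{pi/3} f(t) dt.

Integrate by parts twice (u = t^2, dv = sin(3*t) dt).
An antiderivative is F(t) = -t**2*cos(3*t)/3 + 2*t*sin(3*t)/9 + 2*cos(3*t)/27.
Then F(pi/3) - F(0) = (-2/27 + pi**2/27) - (2/27) = -4/27 + pi**2/27.

-4/27 + pi**2/27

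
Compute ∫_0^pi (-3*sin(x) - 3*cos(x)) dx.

-6

An antiderivative is F(x) = -3*sin(x) + 3*cos(x).
Then F(pi) - F(0) = (-3) - (3) = -6.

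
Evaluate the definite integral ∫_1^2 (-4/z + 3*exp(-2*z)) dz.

-4*log(2) - 3*exp(-4)/2 + 3*exp(-2)/2

An antiderivative is F(z) = -4*log(z) - 3*exp(-2*z)/2.
Then F(2) - F(1) = (-4*log(2) - 3*exp(-4)/2) - (-3*exp(-2)/2) = -4*log(2) - 3*exp(-4)/2 + 3*exp(-2)/2.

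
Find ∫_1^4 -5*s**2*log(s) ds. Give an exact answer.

Integrate by parts once (u = ln s, dv = -5*s**2 ds).
An antiderivative is F(s) = -5*s**3*(3*log(s) - 1)/9.
Then F(4) - F(1) = (320/9 - 640*log(2)/3) - (5/9) = 35 - 640*log(2)/3.

35 - 640*log(2)/3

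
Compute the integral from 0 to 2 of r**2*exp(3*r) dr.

Integrate by parts twice (u = r^2, dv = exp(3*r) dr).
An antiderivative is F(r) = (9*r**2 - 6*r + 2)*exp(3*r)/27.
Then F(2) - F(0) = (26*exp(6)/27) - (2/27) = -2/27 + 26*exp(6)/27.

-2/27 + 26*exp(6)/27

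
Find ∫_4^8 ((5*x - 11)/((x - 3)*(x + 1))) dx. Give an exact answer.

-3*log(5) + 8*log(3)

Factor the denominator: x**2 - 2*x - 3 = (x + 1)(x - 3).
Partial fractions: (5*x - 11)/((x - 3)*(x + 1)) = 4/(x + 1) + 1/(x - 3).
An antiderivative is F(x) = log(x - 3) + 4*log(x + 1).
Then F(8) - F(4) = (log(5) + 8*log(3)) - (4*log(5)) = -3*log(5) + 8*log(3).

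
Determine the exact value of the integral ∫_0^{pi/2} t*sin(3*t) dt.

Integrate by parts once (u = t, dv = sin(3*t) dt).
An antiderivative is F(t) = -t*cos(3*t)/3 + sin(3*t)/9.
Then F(pi/2) - F(0) = (-1/9) - (0) = -1/9.

-1/9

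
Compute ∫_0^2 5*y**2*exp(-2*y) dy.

Integrate by parts twice (u = y^2, dv = 5*exp(-2*y) dy).
An antiderivative is F(y) = (-10*y**2 - 10*y - 5)*exp(-2*y)/4.
Then F(2) - F(0) = (-65*exp(-4)/4) - (-5/4) = 5/4 - 65*exp(-4)/4.

5/4 - 65*exp(-4)/4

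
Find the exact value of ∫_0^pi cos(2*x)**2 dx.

Use the identity cos^2(2*x) = (1 + cos(4*x))/2.
An antiderivative is F(x) = x/2 + sin(4*x)/8.
Then F(pi) - F(0) = (pi/2) - (0) = pi/2.

pi/2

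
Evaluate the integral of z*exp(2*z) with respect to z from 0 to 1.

Integrate by parts once (u = z, dv = exp(2*z) dz).
An antiderivative is F(z) = (2*z - 1)*exp(2*z)/4.
Then F(1) - F(0) = (exp(2)/4) - (-1/4) = 1/4 + exp(2)/4.

1/4 + exp(2)/4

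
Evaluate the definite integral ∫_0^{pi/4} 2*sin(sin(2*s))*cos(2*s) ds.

1 - cos(1)

Let u = sin(2*s), so du = 2*cos(2*s) ds. When s = 0, u = 0; when s = pi/4, u = 1.
The integral becomes ∫ sin(u) du from 0 to 1, with antiderivative -cos(u).
Back in s: F(s) = -cos(sin(2*s)).
Then F(pi/4) - F(0) = (-cos(1)) - (-1) = 1 - cos(1).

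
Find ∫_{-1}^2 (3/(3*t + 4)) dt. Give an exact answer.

An antiderivative is F(t) = log(3*t + 4).
Then F(2) - F(-1) = (log(10)) - (0) = log(10).

log(10)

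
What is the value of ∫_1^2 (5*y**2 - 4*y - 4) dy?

5/3

By the power rule, an antiderivative is F(y) = 5*y**3/3 - 2*y**2 - 4*y.
Then F(2) - F(1) = (-8/3) - (-13/3) = 5/3.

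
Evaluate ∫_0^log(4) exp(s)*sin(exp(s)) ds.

cos(1) - cos(4)

Let u = exp(s), so du = exp(s) ds. When s = 0, u = 1; when s = log(4), u = 4.
The integral becomes ∫ sin(u) du from 1 to 4, with antiderivative -cos(u).
Back in s: F(s) = -cos(exp(s)).
Then F(log(4)) - F(0) = (-cos(4)) - (-cos(1)) = cos(1) - cos(4).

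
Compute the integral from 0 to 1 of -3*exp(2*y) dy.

An antiderivative is F(y) = -3*exp(2*y)/2.
Then F(1) - F(0) = (-3*exp(2)/2) - (-3/2) = 3/2 - 3*exp(2)/2.

3/2 - 3*exp(2)/2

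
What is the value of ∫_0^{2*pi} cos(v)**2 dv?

Use the identity cos^2(v) = (1 + cos(2*v))/2.
An antiderivative is F(v) = v/2 + sin(2*v)/4.
Then F(2*pi) - F(0) = (pi) - (0) = pi.

pi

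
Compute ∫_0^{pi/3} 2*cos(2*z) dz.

sqrt(3)/2

An antiderivative is F(z) = sin(2*z).
Then F(pi/3) - F(0) = (sqrt(3)/2) - (0) = sqrt(3)/2.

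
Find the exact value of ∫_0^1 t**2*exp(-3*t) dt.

Integrate by parts twice (u = t^2, dv = exp(-3*t) dt).
An antiderivative is F(t) = (-9*t**2 - 6*t - 2)*exp(-3*t)/27.
Then F(1) - F(0) = (-17*exp(-3)/27) - (-2/27) = 2/27 - 17*exp(-3)/27.

2/27 - 17*exp(-3)/27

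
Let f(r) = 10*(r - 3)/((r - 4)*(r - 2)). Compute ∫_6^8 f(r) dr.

5*log(3)

Factor the denominator: r**2 - 6*r + 8 = (r - 2)(r - 4).
Partial fractions: 10*(r - 3)/((r - 4)*(r - 2)) = 5/(r - 2) + 5/(r - 4).
An antiderivative is F(r) = 5*log(r - 4) + 5*log(r - 2).
Then F(8) - F(6) = (5*log(3) + 15*log(2)) - (15*log(2)) = 5*log(3).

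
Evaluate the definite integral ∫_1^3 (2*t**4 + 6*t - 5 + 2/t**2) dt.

1682/15

By the power rule, an antiderivative is F(t) = 2*t**5/5 + 3*t**2 - 5*t - 2/t.
Then F(3) - F(1) = (1628/15) - (-18/5) = 1682/15.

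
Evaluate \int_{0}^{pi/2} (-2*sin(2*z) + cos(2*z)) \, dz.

An antiderivative is F(z) = sin(2*z)/2 + cos(2*z).
Then F(pi/2) - F(0) = (-1) - (1) = -2.

-2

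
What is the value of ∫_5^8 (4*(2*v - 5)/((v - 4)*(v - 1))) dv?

4*log(7)

Factor the denominator: v**2 - 5*v + 4 = (v - 1)(v - 4).
Partial fractions: 4*(2*v - 5)/((v - 4)*(v - 1)) = 4/(v - 1) + 4/(v - 4).
An antiderivative is F(v) = 4*log(v - 4) + 4*log(v - 1).
Then F(8) - F(5) = (8*log(2) + 4*log(7)) - (8*log(2)) = 4*log(7).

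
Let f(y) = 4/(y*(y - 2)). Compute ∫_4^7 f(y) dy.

log(100/49)

Factor the denominator: y**2 - 2*y = y(y - 2).
Partial fractions: 4/(y*(y - 2)) = -2/y + 2/(y - 2).
An antiderivative is F(y) = -2*log(y) + 2*log(y - 2).
Then F(7) - F(4) = (log(25/49)) - (-log(4)) = log(100/49).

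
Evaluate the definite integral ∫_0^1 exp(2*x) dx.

-1/2 + exp(2)/2

An antiderivative is F(x) = exp(2*x)/2.
Then F(1) - F(0) = (exp(2)/2) - (1/2) = -1/2 + exp(2)/2.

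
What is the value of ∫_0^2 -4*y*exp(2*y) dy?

-3*exp(4) - 1

Integrate by parts once (u = y, dv = -4*exp(2*y) dy).
An antiderivative is F(y) = (-2*y + 1)*exp(2*y).
Then F(2) - F(0) = (-3*exp(4)) - (1) = -3*exp(4) - 1.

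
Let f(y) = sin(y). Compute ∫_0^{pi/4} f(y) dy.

1 - sqrt(2)/2

An antiderivative is F(y) = -cos(y).
Then F(pi/4) - F(0) = (-sqrt(2)/2) - (-1) = 1 - sqrt(2)/2.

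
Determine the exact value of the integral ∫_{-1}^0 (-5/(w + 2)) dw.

An antiderivative is F(w) = -5*log(w + 2).
Then F(0) - F(-1) = (-log(32)) - (0) = -log(32).

-log(32)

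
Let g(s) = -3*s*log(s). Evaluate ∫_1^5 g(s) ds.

18 - 75*log(5)/2

Integrate by parts once (u = ln s, dv = -3*s ds).
An antiderivative is F(s) = -3*s**2*(2*log(s) - 1)/4.
Then F(5) - F(1) = (75/4 - 75*log(5)/2) - (3/4) = 18 - 75*log(5)/2.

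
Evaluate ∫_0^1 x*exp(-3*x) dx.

Integrate by parts once (u = x, dv = exp(-3*x) dx).
An antiderivative is F(x) = (-3*x - 1)*exp(-3*x)/9.
Then F(1) - F(0) = (-4*exp(-3)/9) - (-1/9) = (-4 + exp(3))*exp(-3)/9.

(-4 + exp(3))*exp(-3)/9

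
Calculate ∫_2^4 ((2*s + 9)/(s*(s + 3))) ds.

Factor the denominator: s**2 + 3*s = (s + 3)s.
Partial fractions: (2*s + 9)/(s*(s + 3)) = -1/(s + 3) + 3/s.
An antiderivative is F(s) = 3*log(s) - log(s + 3).
Then F(4) - F(2) = (log(64/7)) - (log(8/5)) = log(40/7).

log(40/7)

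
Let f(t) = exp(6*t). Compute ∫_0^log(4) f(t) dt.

1365/2

Let u = exp(t), so du = exp(t) dt. When t = 0, u = 1; when t = log(4), u = 4.
The integral becomes ∫ u**5 du from 1 to 4, with antiderivative u**6/6.
Back in t: F(t) = exp(6*t)/6.
Then F(log(4)) - F(0) = (2048/3) - (1/6) = 1365/2.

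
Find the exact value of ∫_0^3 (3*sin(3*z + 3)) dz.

cos(3) - cos(12)

Let u = 3*z + 3, so du = 3 dz. When z = 0, u = 3; when z = 3, u = 12.
The integral becomes ∫ sin(u) du from 3 to 12, with antiderivative -cos(u).
Back in z: F(z) = -cos(3*z + 3).
Then F(3) - F(0) = (-cos(12)) - (-cos(3)) = cos(3) - cos(12).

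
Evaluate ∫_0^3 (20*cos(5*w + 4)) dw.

Let u = 5*w + 4, so du = 5 dw. When w = 0, u = 4; when w = 3, u = 19.
The integral becomes 4·∫ cos(u) du from 4 to 19, with antiderivative 4*sin(u).
Back in w: F(w) = 4*sin(5*w + 4).
Then F(3) - F(0) = (4*sin(19)) - (4*sin(4)) = 4*sin(19) - 4*sin(4).

4*sin(19) - 4*sin(4)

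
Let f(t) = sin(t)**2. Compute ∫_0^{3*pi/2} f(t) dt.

Use the identity sin^2(t) = (1 - cos(2*t))/2.
An antiderivative is F(t) = t/2 - sin(2*t)/4.
Then F(3*pi/2) - F(0) = (3*pi/4) - (0) = 3*pi/4.

3*pi/4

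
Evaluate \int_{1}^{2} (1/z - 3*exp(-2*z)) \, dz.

-3*exp(-2)/2 + 3*exp(-4)/2 + log(2)

An antiderivative is F(z) = log(z) + 3*exp(-2*z)/2.
Then F(2) - F(1) = (3*exp(-4)/2 + log(2)) - (3*exp(-2)/2) = -3*exp(-2)/2 + 3*exp(-4)/2 + log(2).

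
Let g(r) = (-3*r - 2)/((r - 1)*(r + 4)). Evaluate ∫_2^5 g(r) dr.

Factor the denominator: r**2 + 3*r - 4 = (r + 4)(r - 1).
Partial fractions: (-3*r - 2)/((r - 1)*(r + 4)) = -2/(r + 4) - 1/(r - 1).
An antiderivative is F(r) = -log(r - 1) - 2*log(r + 4).
Then F(5) - F(2) = (-4*log(3) - 2*log(2)) - (-log(36)) = -log(9).

-log(9)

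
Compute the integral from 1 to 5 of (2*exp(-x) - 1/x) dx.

-log(5) - 2*exp(-5) + 2*exp(-1)

An antiderivative is F(x) = -log(x) - 2*exp(-x).
Then F(5) - F(1) = (-log(5) - 2*exp(-5)) - (-2*exp(-1)) = -log(5) - 2*exp(-5) + 2*exp(-1).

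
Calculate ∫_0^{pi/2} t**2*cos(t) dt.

-2 + pi**2/4

Integrate by parts twice (u = t^2, dv = cos(t) dt).
An antiderivative is F(t) = t**2*sin(t) + 2*t*cos(t) - 2*sin(t).
Then F(pi/2) - F(0) = (-2 + pi**2/4) - (0) = -2 + pi**2/4.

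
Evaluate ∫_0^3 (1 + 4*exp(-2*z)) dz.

An antiderivative is F(z) = z - 2*exp(-2*z).
Then F(3) - F(0) = (3 - 2*exp(-6)) - (-2) = 5 - 2*exp(-6).

5 - 2*exp(-6)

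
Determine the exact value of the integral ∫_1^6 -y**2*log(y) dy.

-72*log(3) - 72*log(2) + 215/9

Integrate by parts once (u = ln y, dv = -y**2 dy).
An antiderivative is F(y) = -y**3*(3*log(y) - 1)/9.
Then F(6) - F(1) = (-72*log(3) - 72*log(2) + 24) - (1/9) = -72*log(3) - 72*log(2) + 215/9.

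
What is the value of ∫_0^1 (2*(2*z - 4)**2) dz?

56/3

Let u = 2*z - 4, so du = 2 dz. When z = 0, u = -4; when z = 1, u = -2.
The integral becomes ∫ u**2 du from -4 to -2, with antiderivative u**3/3.
Back in z: F(z) = (2*z - 4)**3/3.
Then F(1) - F(0) = (-8/3) - (-64/3) = 56/3.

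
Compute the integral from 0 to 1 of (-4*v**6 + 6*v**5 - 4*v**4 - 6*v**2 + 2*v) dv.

-48/35

By the power rule, an antiderivative is F(v) = -4*v**7/7 + v**6 - 4*v**5/5 - 2*v**3 + v**2.
Then F(1) - F(0) = (-48/35) - (0) = -48/35.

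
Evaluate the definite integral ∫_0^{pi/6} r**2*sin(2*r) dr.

Integrate by parts twice (u = r^2, dv = sin(2*r) dr).
An antiderivative is F(r) = -r**2*cos(2*r)/2 + r*sin(2*r)/2 + cos(2*r)/4.
Then F(pi/6) - F(0) = (-pi**2/144 + 1/8 + sqrt(3)*pi/24) - (1/4) = -1/8 - pi**2/144 + sqrt(3)*pi/24.

-1/8 - pi**2/144 + sqrt(3)*pi/24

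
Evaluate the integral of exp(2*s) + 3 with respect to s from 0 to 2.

11/2 + exp(4)/2

An antiderivative is F(s) = exp(2*s)/2 + 3*s.
Then F(2) - F(0) = (6 + exp(4)/2) - (1/2) = 11/2 + exp(4)/2.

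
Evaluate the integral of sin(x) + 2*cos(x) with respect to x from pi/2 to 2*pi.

-3

An antiderivative is F(x) = 2*sin(x) - cos(x).
Then F(2*pi) - F(pi/2) = (-1) - (2) = -3.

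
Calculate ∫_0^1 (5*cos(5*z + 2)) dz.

Let u = 5*z + 2, so du = 5 dz. When z = 0, u = 2; when z = 1, u = 7.
The integral becomes ∫ cos(u) du from 2 to 7, with antiderivative sin(u).
Back in z: F(z) = sin(5*z + 2).
Then F(1) - F(0) = (sin(7)) - (sin(2)) = -sin(2) + sin(7).

-sin(2) + sin(7)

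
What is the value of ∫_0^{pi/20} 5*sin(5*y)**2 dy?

-1/4 + pi/8

Use the identity sin^2(5*y) = (1 - cos(10*y))/2.
An antiderivative is F(y) = 5*y/2 - sin(10*y)/4.
Then F(pi/20) - F(0) = (-1/4 + pi/8) - (0) = -1/4 + pi/8.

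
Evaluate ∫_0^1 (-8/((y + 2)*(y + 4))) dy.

Factor the denominator: y**2 + 6*y + 8 = (y + 4)(y + 2).
Partial fractions: -8/((y + 2)*(y + 4)) = 4/(y + 4) - 4/(y + 2).
An antiderivative is F(y) = -4*log(y + 2) + 4*log(y + 4).
Then F(1) - F(0) = (-4*log(3) + 4*log(5)) - (log(16)) = -4*log(3) - 4*log(2) + 4*log(5).

-4*log(3) - 4*log(2) + 4*log(5)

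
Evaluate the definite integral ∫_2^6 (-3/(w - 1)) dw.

-3*log(5)

An antiderivative is F(w) = -3*log(w - 1).
Then F(6) - F(2) = (-3*log(5)) - (0) = -3*log(5).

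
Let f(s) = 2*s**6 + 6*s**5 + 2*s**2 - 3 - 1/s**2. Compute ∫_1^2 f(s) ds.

By the power rule, an antiderivative is F(s) = 2*s**7/7 + s**6 + 2*s**3/3 - 3*s + 1/s.
Then F(2) - F(1) = (4217/42) - (-1/21) = 4219/42.

4219/42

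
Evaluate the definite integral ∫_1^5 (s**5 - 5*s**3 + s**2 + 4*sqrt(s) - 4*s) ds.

40*sqrt(5)/3 + 5444/3

By the power rule, an antiderivative is F(s) = s**6/6 - 5*s**4/4 + 8*s**(3/2)/3 + s**3/3 - 2*s**2.
Then F(5) - F(1) = (40*sqrt(5)/3 + 21775/12) - (-1/12) = 40*sqrt(5)/3 + 5444/3.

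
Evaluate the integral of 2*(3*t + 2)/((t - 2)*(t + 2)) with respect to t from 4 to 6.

-2*log(3) + 8*log(2)

Factor the denominator: t**2 - 4 = (t + 2)(t - 2).
Partial fractions: 2*(3*t + 2)/((t - 2)*(t + 2)) = 2/(t + 2) + 4/(t - 2).
An antiderivative is F(t) = 4*log(t - 2) + 2*log(t + 2).
Then F(6) - F(4) = (14*log(2)) - (2*log(3) + 6*log(2)) = -2*log(3) + 8*log(2).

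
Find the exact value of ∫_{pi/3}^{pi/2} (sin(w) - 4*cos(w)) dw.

-7/2 + 2*sqrt(3)

An antiderivative is F(w) = -4*sin(w) - cos(w).
Then F(pi/2) - F(pi/3) = (-4) - (-2*sqrt(3) - 1/2) = -7/2 + 2*sqrt(3).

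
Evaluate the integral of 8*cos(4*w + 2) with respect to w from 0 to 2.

-2*sin(2) + 2*sin(10)

Let u = 4*w + 2, so du = 4 dw. When w = 0, u = 2; when w = 2, u = 10.
The integral becomes 2·∫ cos(u) du from 2 to 10, with antiderivative 2*sin(u).
Back in w: F(w) = 2*sin(4*w + 2).
Then F(2) - F(0) = (2*sin(10)) - (2*sin(2)) = -2*sin(2) + 2*sin(10).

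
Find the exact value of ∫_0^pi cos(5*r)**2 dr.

pi/2

Use the identity cos^2(5*r) = (1 + cos(10*r))/2.
An antiderivative is F(r) = r/2 + sin(10*r)/20.
Then F(pi) - F(0) = (pi/2) - (0) = pi/2.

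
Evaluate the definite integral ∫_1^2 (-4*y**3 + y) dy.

-27/2

By the power rule, an antiderivative is F(y) = -y**4 + y**2/2.
Then F(2) - F(1) = (-14) - (-1/2) = -27/2.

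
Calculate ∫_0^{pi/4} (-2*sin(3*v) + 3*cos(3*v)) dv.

-2/3 + sqrt(2)/6

An antiderivative is F(v) = sin(3*v) + 2*cos(3*v)/3.
Then F(pi/4) - F(0) = (sqrt(2)/6) - (2/3) = -2/3 + sqrt(2)/6.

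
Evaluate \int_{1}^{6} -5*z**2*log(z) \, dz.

-360*log(3) - 360*log(2) + 1075/9

Integrate by parts once (u = ln z, dv = -5*z**2 dz).
An antiderivative is F(z) = -5*z**3*(3*log(z) - 1)/9.
Then F(6) - F(1) = (-360*log(3) - 360*log(2) + 120) - (5/9) = -360*log(3) - 360*log(2) + 1075/9.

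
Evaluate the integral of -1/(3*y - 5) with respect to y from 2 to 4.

An antiderivative is F(y) = -log(3*y - 5)/3.
Then F(4) - F(2) = (-log(7)/3) - (0) = -log(7)/3.

-log(7)/3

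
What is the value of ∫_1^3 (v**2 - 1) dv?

20/3

By the power rule, an antiderivative is F(v) = v**3/3 - v.
Then F(3) - F(1) = (6) - (-2/3) = 20/3.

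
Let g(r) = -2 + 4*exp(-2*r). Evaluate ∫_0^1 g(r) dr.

-2*exp(-2)

An antiderivative is F(r) = -2*r - 2*exp(-2*r).
Then F(1) - F(0) = (-2 - 2*exp(-2)) - (-2) = -2*exp(-2).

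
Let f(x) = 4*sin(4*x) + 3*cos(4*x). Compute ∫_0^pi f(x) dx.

0

An antiderivative is F(x) = 3*sin(4*x)/4 - cos(4*x).
Then F(pi) - F(0) = (-1) - (-1) = 0.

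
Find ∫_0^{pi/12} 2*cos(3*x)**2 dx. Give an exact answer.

1/6 + pi/12

Use the identity cos^2(3*x) = (1 + cos(6*x))/2.
An antiderivative is F(x) = x + sin(6*x)/6.
Then F(pi/12) - F(0) = (1/6 + pi/12) - (0) = 1/6 + pi/12.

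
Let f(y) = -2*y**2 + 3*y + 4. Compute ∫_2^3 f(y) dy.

By the power rule, an antiderivative is F(y) = -2*y**3/3 + 3*y**2/2 + 4*y.
Then F(3) - F(2) = (15/2) - (26/3) = -7/6.

-7/6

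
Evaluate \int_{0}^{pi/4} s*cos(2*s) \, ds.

-1/4 + pi/8

Integrate by parts once (u = s, dv = cos(2*s) ds).
An antiderivative is F(s) = s*sin(2*s)/2 + cos(2*s)/4.
Then F(pi/4) - F(0) = (pi/8) - (1/4) = -1/4 + pi/8.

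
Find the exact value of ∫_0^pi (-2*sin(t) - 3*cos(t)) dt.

An antiderivative is F(t) = -3*sin(t) + 2*cos(t).
Then F(pi) - F(0) = (-2) - (2) = -4.

-4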